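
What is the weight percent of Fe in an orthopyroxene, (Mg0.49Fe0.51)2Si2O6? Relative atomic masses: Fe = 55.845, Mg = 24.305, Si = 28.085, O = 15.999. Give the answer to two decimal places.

Molar mass of (Mg0.49Fe0.51)2Si2O6: 0.98·24.305 + 1.02·55.845 + 2·28.085 + 6·15.999 = 232.945 g/mol.
Mass of Fe per formula unit: 1.02 × 55.845 = 56.962 g.
Weight fraction Fe = 56.962 / 232.945 = 0.2445.

24.45 weight percent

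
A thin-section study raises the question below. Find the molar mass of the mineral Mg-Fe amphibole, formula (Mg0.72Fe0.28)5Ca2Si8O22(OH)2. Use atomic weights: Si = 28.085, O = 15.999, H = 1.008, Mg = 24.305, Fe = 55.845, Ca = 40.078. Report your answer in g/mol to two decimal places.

856.51 g/mol

M = 3.60×24.305 + 1.40×55.845 + 2×40.078 + 8×28.085 + 24×15.999 + 2×1.008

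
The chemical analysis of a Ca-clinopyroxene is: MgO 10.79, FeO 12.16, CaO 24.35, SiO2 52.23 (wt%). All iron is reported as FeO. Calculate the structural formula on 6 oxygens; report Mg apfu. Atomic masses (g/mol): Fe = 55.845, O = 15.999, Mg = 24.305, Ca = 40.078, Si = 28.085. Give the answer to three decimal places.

0.615 Mg apfu

10.79 wt% MgO ÷ 40.304 g/mol = 0.26772 mol, giving 0.26772 Mg and 0.26772 O.
12.16 wt% FeO ÷ 71.844 g/mol = 0.16926 mol, giving 0.16926 Fe and 0.16926 O.
24.35 wt% CaO ÷ 56.077 g/mol = 0.43422 mol, giving 0.43422 Ca and 0.43422 O.
52.23 wt% SiO2 ÷ 60.083 g/mol = 0.86930 mol, giving 0.86930 Si and 1.73860 O.
Oxygen sums to 2.60980; scaling by 6/2.60980 = 2.29903 puts the formula on 6 O.
Mg: 0.26772 × 2.29903 = 0.615 atoms per formula unit.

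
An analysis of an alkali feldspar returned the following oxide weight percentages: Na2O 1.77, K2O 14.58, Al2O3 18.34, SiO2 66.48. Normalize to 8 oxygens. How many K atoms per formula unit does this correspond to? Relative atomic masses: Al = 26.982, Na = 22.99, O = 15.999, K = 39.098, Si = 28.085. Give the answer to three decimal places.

1.77 wt% Na2O ÷ 61.979 g/mol = 0.02856 mol, giving 0.05712 Na and 0.02856 O.
14.58 wt% K2O ÷ 94.195 g/mol = 0.15479 mol, giving 0.30958 K and 0.15479 O.
18.34 wt% Al2O3 ÷ 101.961 g/mol = 0.17987 mol, giving 0.35974 Al and 0.53961 O.
66.48 wt% SiO2 ÷ 60.083 g/mol = 1.10647 mol, giving 1.10647 Si and 2.21294 O.
Oxygen sums to 2.93590; scaling by 8/2.93590 = 2.72489 puts the formula on 8 O.
K: 0.30958 × 2.72489 = 0.844 atoms per formula unit.

0.844 K apfu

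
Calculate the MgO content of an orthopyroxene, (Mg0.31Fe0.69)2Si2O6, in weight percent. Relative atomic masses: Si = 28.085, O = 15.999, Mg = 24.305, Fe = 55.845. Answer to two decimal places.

10.23 wt%

Molar mass of (Mg0.31Fe0.69)2Si2O6 = 0.62*24.305 + 1.38*55.845 + 2*28.085 + 6*15.999 = 244.299 g/mol.
Each formula unit contains 0.62 Mg, equivalent to 0.62/1 = 0.6200 mol MgO.
M(MgO) = 1×24.305 + 1×15.999 = 40.304 g/mol.
Mass of MgO per formula unit = 0.6200 × 40.304 = 24.988 g.
MgO wt% = 24.988 / 244.299 × 100 = 10.23%.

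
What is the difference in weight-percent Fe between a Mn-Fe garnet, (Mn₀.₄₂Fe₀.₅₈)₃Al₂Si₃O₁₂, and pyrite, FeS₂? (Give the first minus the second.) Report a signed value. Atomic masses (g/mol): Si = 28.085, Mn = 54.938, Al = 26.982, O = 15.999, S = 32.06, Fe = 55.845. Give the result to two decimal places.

Fe in (Mn₀.₄₂Fe₀.₅₈)₃Al₂Si₃O₁₂: molar mass 496.599 g/mol; 1.74×55.845 = 97.170 g → 19.57 wt%.
Fe in FeS₂: molar mass 119.965 g/mol; 1×55.845 = 55.845 g → 46.55 wt%.
Difference = 19.57 − 46.55 = -26.98 percentage points.

-26.98 percentage points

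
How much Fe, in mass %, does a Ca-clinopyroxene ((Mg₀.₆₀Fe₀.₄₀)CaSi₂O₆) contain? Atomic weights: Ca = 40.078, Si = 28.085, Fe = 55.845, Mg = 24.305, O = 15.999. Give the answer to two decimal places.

M((Mg₀.₆₀Fe₀.₄₀)CaSi₂O₆) = 229.163 g/mol.
Fe contributes 0.40 × 55.845 = 22.338 g per mole.
22.338/229.163 = 0.0975 → 9.75%.

9.75 mass %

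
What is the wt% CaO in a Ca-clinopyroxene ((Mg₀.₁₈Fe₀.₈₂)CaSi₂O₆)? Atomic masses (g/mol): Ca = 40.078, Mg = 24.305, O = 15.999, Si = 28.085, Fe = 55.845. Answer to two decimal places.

Formula mass = 242.410 g/mol.
1 Ca → 1.0000 mol CaO per formula unit; M(CaO) = 56.077, so CaO mass = 56.077 g.
56.077/242.410 × 100 = 23.13 wt%.

23.13 wt%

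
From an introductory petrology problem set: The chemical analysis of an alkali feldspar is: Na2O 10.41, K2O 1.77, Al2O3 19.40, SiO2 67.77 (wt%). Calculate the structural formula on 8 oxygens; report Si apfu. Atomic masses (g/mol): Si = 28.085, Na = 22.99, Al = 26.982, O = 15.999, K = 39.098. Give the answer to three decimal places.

Na2O (M=61.979): mol = 0.16796; Na = 0.33592, O = 0.16796.
K2O (M=94.195): mol = 0.01879; K = 0.03758, O = 0.01879.
Al2O3 (M=101.961): mol = 0.19027; Al = 0.38054, O = 0.57081.
SiO2 (M=60.083): mol = 1.12794; Si = 1.12794, O = 2.25588.
ΣO = 3.01344; factor = 8/ΣO = 2.65477.
Si apfu = 1.12794 × 2.65477 = 2.994.

2.994 Si apfu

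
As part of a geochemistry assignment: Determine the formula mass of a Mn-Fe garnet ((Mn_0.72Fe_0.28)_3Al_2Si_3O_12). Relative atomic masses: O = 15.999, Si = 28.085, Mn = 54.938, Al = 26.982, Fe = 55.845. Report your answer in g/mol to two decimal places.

495.78 g/mol

The formula mass is the sum 2.16·54.938 + 0.84·55.845 + 2·26.982 + 3·28.085 + 12·15.999.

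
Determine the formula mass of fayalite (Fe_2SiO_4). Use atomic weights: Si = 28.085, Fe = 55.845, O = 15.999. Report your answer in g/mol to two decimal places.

Fe: 2 × 55.845 = 111.6900
Si: 1 × 28.085 = 28.0850
O: 4 × 15.999 = 63.9960
Summing the contributions gives the formula mass.

203.77 g/mol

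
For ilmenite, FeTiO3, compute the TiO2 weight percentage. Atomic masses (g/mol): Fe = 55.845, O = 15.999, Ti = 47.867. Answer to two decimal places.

M(FeTiO3) = 151.709 g/mol; M(TiO2) = 79.865 g/mol.
Moles TiO2 per formula unit = 1 Ti ÷ 1 = 1.0000.
TiO2 fraction = (1.0000 × 79.865) / 151.709 = 79.865/151.709 = 0.5264.

52.64 wt%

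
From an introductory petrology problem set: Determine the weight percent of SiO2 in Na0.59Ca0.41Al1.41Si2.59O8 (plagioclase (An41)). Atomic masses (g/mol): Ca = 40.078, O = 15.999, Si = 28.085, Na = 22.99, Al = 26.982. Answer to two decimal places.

57.90 wt%

Formula mass = 268.773 g/mol.
2.59 Si → 2.5900 mol SiO2 per formula unit; M(SiO2) = 60.083, so SiO2 mass = 155.615 g.
155.615/268.773 × 100 = 57.90 wt%.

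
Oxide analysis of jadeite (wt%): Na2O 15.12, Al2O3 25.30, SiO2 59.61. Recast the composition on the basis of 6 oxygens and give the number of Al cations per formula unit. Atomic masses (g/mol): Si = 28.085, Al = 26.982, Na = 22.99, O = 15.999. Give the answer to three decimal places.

1.002 Al apfu

15.12 wt% Na2O ÷ 61.979 g/mol = 0.24395 mol, giving 0.48790 Na and 0.24395 O.
25.30 wt% Al2O3 ÷ 101.961 g/mol = 0.24813 mol, giving 0.49626 Al and 0.74439 O.
59.61 wt% SiO2 ÷ 60.083 g/mol = 0.99213 mol, giving 0.99213 Si and 1.98426 O.
Oxygen sums to 2.97260; scaling by 6/2.97260 = 2.01844 puts the formula on 6 O.
Al: 0.49626 × 2.01844 = 1.002 atoms per formula unit.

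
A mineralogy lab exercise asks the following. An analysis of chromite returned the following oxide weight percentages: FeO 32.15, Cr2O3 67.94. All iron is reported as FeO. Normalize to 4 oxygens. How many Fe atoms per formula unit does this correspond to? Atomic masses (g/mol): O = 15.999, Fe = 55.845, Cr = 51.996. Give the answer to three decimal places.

1.001 Fe apfu

FeO: 32.15/71.844 = 0.44750 mol → 0.44750 mol Fe, 0.44750 mol O.
Cr2O3: 67.94/151.989 = 0.44701 mol → 0.89402 mol Cr, 1.34103 mol O.
Total oxygen = 1.78853 mol. Normalization factor = 4/1.78853 = 2.23647.
Fe per 4 O = 0.44750 × 2.23647 = 1.001.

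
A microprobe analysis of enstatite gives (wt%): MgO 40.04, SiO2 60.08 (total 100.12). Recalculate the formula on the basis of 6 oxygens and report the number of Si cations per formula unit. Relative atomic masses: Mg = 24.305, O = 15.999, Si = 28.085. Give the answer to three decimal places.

2.004 Si apfu

40.04 wt% MgO ÷ 40.304 g/mol = 0.99345 mol, giving 0.99345 Mg and 0.99345 O.
60.08 wt% SiO2 ÷ 60.083 g/mol = 0.99995 mol, giving 0.99995 Si and 1.99990 O.
Oxygen sums to 2.99335; scaling by 6/2.99335 = 2.00444 puts the formula on 6 O.
Si: 0.99995 × 2.00444 = 2.004 atoms per formula unit.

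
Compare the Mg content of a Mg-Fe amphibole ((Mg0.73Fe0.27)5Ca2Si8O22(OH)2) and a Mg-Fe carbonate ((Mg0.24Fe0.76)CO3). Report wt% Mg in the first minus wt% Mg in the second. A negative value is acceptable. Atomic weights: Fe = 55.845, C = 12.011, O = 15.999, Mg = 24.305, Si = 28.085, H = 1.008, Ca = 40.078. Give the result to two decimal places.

Mg in (Mg0.73Fe0.27)5Ca2Si8O22(OH)2: molar mass 854.932 g/mol; 3.65×24.305 = 88.713 g → 10.38 wt%.
Mg in (Mg0.24Fe0.76)CO3: molar mass 108.283 g/mol; 0.24×24.305 = 5.833 g → 5.39 wt%.
Difference = 10.38 − 5.39 = 4.99 percentage points.

4.99 percentage points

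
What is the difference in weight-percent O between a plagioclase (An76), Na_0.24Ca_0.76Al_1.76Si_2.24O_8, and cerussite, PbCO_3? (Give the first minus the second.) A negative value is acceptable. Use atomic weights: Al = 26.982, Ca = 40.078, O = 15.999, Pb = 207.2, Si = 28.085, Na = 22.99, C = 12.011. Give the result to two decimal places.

O in Na_0.24Ca_0.76Al_1.76Si_2.24O_8: molar mass 274.368 g/mol; 8×15.999 = 127.992 g → 46.65 wt%.
O in PbCO_3: molar mass 267.208 g/mol; 3×15.999 = 47.997 g → 17.96 wt%.
Difference = 46.65 − 17.96 = 28.69 percentage points.

28.69 percentage points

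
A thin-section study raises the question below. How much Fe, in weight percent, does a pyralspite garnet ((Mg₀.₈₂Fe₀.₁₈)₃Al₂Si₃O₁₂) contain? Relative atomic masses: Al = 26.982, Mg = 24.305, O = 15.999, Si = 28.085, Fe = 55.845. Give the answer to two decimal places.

Molar mass of (Mg₀.₈₂Fe₀.₁₈)₃Al₂Si₃O₁₂: 2.46×24.305 + 0.54×55.845 + 2×26.982 + 3×28.085 + 12×15.999 = 420.154 g/mol.
Mass of Fe per formula unit: 0.54 × 55.845 = 30.156 g.
Weight fraction Fe = 30.156 / 420.154 = 0.0718.

7.18 weight percent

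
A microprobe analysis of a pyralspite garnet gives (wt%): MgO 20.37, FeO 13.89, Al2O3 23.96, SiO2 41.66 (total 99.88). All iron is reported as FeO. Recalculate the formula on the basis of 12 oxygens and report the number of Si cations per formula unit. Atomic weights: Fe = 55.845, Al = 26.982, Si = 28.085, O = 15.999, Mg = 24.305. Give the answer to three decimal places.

2.982 Si apfu

MgO (M=40.304): mol = 0.50541; Mg = 0.50541, O = 0.50541.
FeO (M=71.844): mol = 0.19334; Fe = 0.19334, O = 0.19334.
Al2O3 (M=101.961): mol = 0.23499; Al = 0.46998, O = 0.70497.
SiO2 (M=60.083): mol = 0.69337; Si = 0.69337, O = 1.38674.
ΣO = 2.79046; factor = 12/ΣO = 4.30037.
Si apfu = 0.69337 × 4.30037 = 2.982.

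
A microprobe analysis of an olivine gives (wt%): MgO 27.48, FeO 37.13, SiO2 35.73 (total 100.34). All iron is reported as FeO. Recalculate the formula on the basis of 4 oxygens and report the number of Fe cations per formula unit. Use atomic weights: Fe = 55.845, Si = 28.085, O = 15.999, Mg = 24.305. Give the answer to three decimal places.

0.866 Fe apfu

27.48 wt% MgO ÷ 40.304 g/mol = 0.68182 mol, giving 0.68182 Mg and 0.68182 O.
37.13 wt% FeO ÷ 71.844 g/mol = 0.51681 mol, giving 0.51681 Fe and 0.51681 O.
35.73 wt% SiO2 ÷ 60.083 g/mol = 0.59468 mol, giving 0.59468 Si and 1.18936 O.
Oxygen sums to 2.38799; scaling by 4/2.38799 = 1.67505 puts the formula on 4 O.
Fe: 0.51681 × 1.67505 = 0.866 atoms per formula unit.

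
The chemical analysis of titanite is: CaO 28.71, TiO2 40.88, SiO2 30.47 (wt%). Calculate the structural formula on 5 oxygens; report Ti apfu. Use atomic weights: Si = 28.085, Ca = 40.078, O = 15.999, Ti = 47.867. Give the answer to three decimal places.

CaO (M=56.077): mol = 0.51197; Ca = 0.51197, O = 0.51197.
TiO2 (M=79.865): mol = 0.51186; Ti = 0.51186, O = 1.02372.
SiO2 (M=60.083): mol = 0.50713; Si = 0.50713, O = 1.01426.
ΣO = 2.54995; factor = 5/ΣO = 1.96082.
Ti apfu = 0.51186 × 1.96082 = 1.004.

1.004 Ti apfu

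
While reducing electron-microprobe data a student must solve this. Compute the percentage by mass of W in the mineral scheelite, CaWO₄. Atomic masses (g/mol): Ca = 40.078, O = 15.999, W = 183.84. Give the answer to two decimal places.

63.85 wt%

Molar mass of CaWO₄: 1×40.078 + 1×183.84 + 4×15.999 = 287.914 g/mol.
Mass of W per formula unit: 1 × 183.84 = 183.840 g.
Weight fraction W = 183.840 / 287.914 = 0.6385.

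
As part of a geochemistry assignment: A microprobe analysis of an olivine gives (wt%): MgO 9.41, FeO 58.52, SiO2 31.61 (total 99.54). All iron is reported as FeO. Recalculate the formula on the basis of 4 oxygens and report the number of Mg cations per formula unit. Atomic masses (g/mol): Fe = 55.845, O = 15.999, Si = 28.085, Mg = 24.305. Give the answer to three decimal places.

9.41 wt% MgO ÷ 40.304 g/mol = 0.23348 mol, giving 0.23348 Mg and 0.23348 O.
58.52 wt% FeO ÷ 71.844 g/mol = 0.81454 mol, giving 0.81454 Fe and 0.81454 O.
31.61 wt% SiO2 ÷ 60.083 g/mol = 0.52611 mol, giving 0.52611 Si and 1.05222 O.
Oxygen sums to 2.10024; scaling by 4/2.10024 = 1.90454 puts the formula on 4 O.
Mg: 0.23348 × 1.90454 = 0.445 atoms per formula unit.

0.445 Mg apfu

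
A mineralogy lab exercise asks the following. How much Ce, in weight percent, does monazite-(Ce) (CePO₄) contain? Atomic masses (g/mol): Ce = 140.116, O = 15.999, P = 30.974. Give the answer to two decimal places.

59.60 weight percent

Formula mass = 1×140.116 + 1×30.974 + 4×15.999 = 235.086 g/mol, of which 140.116 g is Ce.
So Ce makes up 140.116/235.086 = 0.5960 of the mass, i.e. 59.60%.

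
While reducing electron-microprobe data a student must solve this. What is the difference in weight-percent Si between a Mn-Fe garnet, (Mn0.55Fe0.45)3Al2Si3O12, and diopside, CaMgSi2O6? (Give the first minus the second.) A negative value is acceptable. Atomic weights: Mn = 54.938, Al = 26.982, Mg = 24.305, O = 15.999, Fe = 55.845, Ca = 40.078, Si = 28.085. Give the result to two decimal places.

First mineral: 84.255 g Si in 496.245 g formula = 16.98 wt% Si.
Second mineral: 56.170 g Si in 216.547 g formula = 25.94 wt% Si.
16.98% − 25.94% gives a difference of -8.96 percentage points.

-8.96 percentage points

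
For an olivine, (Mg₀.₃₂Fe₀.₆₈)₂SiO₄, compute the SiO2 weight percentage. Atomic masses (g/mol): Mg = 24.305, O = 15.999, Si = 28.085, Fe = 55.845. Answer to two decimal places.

32.73 wt%

M((Mg₀.₃₂Fe₀.₆₈)₂SiO₄) = 183.585 g/mol; M(SiO2) = 60.083 g/mol.
Moles SiO2 per formula unit = 1 Si ÷ 1 = 1.0000.
SiO2 fraction = (1.0000 × 60.083) / 183.585 = 60.083/183.585 = 0.3273.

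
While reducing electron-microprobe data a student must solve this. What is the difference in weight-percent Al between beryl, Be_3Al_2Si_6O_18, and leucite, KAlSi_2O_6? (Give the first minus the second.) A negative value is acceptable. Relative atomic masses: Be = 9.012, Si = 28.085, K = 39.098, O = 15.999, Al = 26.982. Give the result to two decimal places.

-2.32 percentage points

M(Be_3Al_2Si_6O_18) = 537.492 g/mol, so wt% Al = 53.964/537.492 × 100 = 10.04%.
M(KAlSi_2O_6) = 218.244 g/mol, so wt% Al = 26.982/218.244 × 100 = 12.36%.
10.04 − 12.36 = -2.32 pp.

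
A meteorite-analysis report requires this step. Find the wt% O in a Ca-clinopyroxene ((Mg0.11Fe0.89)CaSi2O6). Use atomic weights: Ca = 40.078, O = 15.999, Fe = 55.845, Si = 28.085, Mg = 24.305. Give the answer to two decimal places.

39.24 wt%

Molar mass of (Mg0.11Fe0.89)CaSi2O6: 0.11·24.305 + 0.89·55.845 + 1·40.078 + 2·28.085 + 6·15.999 = 244.618 g/mol.
Mass of O per formula unit: 6 × 15.999 = 95.994 g.
Weight fraction O = 95.994 / 244.618 = 0.3924.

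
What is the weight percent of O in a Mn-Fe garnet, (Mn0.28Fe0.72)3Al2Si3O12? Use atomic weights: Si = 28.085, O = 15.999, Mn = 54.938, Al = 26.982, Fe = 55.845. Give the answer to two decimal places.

38.63 wt%

M((Mn0.28Fe0.72)3Al2Si3O12) = 496.980 g/mol.
O contributes 12 × 15.999 = 191.988 g per mole.
191.988/496.980 = 0.3863 → 38.63%.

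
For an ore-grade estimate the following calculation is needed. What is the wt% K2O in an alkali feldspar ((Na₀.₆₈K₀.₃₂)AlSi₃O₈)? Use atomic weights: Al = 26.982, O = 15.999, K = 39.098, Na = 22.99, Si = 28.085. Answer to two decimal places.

Molar mass of (Na₀.₆₈K₀.₃₂)AlSi₃O₈ = 0.68·22.99 + 0.32·39.098 + 1·26.982 + 3·28.085 + 8·15.999 = 267.374 g/mol.
Each formula unit contains 0.32 K, equivalent to 0.32/2 = 0.1600 mol K2O.
M(K2O) = 2×39.098 + 1×15.999 = 94.195 g/mol.
Mass of K2O per formula unit = 0.1600 × 94.195 = 15.071 g.
K2O wt% = 15.071 / 267.374 × 100 = 5.64%.

5.64 wt%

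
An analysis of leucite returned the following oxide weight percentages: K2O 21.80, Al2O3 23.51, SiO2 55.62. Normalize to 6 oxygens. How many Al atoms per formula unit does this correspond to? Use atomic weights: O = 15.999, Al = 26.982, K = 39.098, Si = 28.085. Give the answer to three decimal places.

K2O (M=94.195): mol = 0.23143; K = 0.46286, O = 0.23143.
Al2O3 (M=101.961): mol = 0.23058; Al = 0.46116, O = 0.69174.
SiO2 (M=60.083): mol = 0.92572; Si = 0.92572, O = 1.85144.
ΣO = 2.77461; factor = 6/ΣO = 2.16247.
Al apfu = 0.46116 × 2.16247 = 0.997.

0.997 Al apfu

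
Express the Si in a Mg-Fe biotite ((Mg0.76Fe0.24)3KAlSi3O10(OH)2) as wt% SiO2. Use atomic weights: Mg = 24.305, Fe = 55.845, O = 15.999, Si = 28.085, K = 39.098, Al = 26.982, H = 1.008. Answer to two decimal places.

Formula mass = 439.963 g/mol.
3 Si → 3.0000 mol SiO2 per formula unit; M(SiO2) = 60.083, so SiO2 mass = 180.249 g.
180.249/439.963 × 100 = 40.97 wt%.

40.97 wt%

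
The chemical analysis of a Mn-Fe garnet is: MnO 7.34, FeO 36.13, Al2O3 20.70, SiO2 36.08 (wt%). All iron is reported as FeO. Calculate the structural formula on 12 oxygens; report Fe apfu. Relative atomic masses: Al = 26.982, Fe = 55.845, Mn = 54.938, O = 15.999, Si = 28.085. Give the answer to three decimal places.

2.497 Fe apfu

MnO: 7.34/70.937 = 0.10347 mol → 0.10347 mol Mn, 0.10347 mol O.
FeO: 36.13/71.844 = 0.50290 mol → 0.50290 mol Fe, 0.50290 mol O.
Al2O3: 20.70/101.961 = 0.20302 mol → 0.40604 mol Al, 0.60906 mol O.
SiO2: 36.08/60.083 = 0.60050 mol → 0.60050 mol Si, 1.20100 mol O.
Total oxygen = 2.41643 mol. Normalization factor = 12/2.41643 = 4.96600.
Fe per 12 O = 0.50290 × 4.96600 = 2.497.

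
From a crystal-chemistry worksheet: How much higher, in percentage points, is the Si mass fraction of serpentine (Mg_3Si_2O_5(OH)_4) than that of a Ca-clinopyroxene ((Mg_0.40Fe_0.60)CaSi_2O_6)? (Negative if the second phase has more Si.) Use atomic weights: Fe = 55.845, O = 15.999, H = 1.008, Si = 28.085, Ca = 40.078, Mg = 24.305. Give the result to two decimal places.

-3.58 percentage points

First mineral: 56.170 g Si in 277.108 g formula = 20.27 wt% Si.
Second mineral: 56.170 g Si in 235.471 g formula = 23.85 wt% Si.
20.27% − 23.85% gives a difference of -3.58 percentage points.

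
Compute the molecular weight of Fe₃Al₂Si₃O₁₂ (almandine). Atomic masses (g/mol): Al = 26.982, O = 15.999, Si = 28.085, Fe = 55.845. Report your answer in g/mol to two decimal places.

497.74 g/mol

The formula mass is the sum 3·55.845 + 2·26.982 + 3·28.085 + 12·15.999.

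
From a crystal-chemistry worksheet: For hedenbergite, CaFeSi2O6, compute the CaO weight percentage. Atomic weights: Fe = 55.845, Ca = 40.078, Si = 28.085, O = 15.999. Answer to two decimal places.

Formula mass = 248.087 g/mol.
1 Ca → 1.0000 mol CaO per formula unit; M(CaO) = 56.077, so CaO mass = 56.077 g.
56.077/248.087 × 100 = 22.60 wt%.

22.60 wt%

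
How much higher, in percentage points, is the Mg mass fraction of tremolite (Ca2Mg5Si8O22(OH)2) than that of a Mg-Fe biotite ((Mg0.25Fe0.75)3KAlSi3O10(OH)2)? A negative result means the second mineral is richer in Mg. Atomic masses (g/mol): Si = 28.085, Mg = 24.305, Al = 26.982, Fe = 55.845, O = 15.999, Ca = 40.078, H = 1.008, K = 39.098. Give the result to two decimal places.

Mg in Ca2Mg5Si8O22(OH)2: molar mass 812.353 g/mol; 5×24.305 = 121.525 g → 14.96 wt%.
Mg in (Mg0.25Fe0.75)3KAlSi3O10(OH)2: molar mass 488.219 g/mol; 0.75×24.305 = 18.229 g → 3.73 wt%.
Difference = 14.96 − 3.73 = 11.23 percentage points.

11.23 percentage points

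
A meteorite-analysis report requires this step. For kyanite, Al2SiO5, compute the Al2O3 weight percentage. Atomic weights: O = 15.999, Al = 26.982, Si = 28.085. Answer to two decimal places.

62.92 wt%

Formula mass = 162.044 g/mol.
2 Al → 1.0000 mol Al2O3 per formula unit; M(Al2O3) = 101.961, so Al2O3 mass = 101.961 g.
101.961/162.044 × 100 = 62.92 wt%.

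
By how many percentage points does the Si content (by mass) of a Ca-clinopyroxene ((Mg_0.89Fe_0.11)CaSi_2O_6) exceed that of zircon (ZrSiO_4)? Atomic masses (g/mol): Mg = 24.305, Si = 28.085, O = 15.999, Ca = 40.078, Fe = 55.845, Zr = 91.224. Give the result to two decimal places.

10.21 percentage points

M((Mg_0.89Fe_0.11)CaSi_2O_6) = 220.016 g/mol, so wt% Si = 56.170/220.016 × 100 = 25.53%.
M(ZrSiO_4) = 183.305 g/mol, so wt% Si = 28.085/183.305 × 100 = 15.32%.
25.53 − 15.32 = 10.21 pp.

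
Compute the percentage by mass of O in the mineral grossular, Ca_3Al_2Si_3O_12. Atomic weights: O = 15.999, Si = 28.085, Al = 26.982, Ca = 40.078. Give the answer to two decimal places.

M(Ca_3Al_2Si_3O_12) = 450.441 g/mol.
O contributes 12 × 15.999 = 191.988 g per mole.
191.988/450.441 = 0.4262 → 42.62%.

42.62 weight percent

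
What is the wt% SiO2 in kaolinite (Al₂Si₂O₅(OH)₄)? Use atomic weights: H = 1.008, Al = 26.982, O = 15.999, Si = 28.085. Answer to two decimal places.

M(Al₂Si₂O₅(OH)₄) = 258.157 g/mol; M(SiO2) = 60.083 g/mol.
Moles SiO2 per formula unit = 2 Si ÷ 1 = 2.0000.
SiO2 fraction = (2.0000 × 60.083) / 258.157 = 120.166/258.157 = 0.4655.

46.55 wt%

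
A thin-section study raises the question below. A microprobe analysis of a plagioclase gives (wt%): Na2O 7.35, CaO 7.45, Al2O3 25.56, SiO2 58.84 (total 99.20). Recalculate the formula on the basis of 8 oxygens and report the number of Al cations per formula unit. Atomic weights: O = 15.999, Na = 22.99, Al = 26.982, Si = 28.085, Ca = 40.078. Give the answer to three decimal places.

7.35 wt% Na2O ÷ 61.979 g/mol = 0.11859 mol, giving 0.23718 Na and 0.11859 O.
7.45 wt% CaO ÷ 56.077 g/mol = 0.13285 mol, giving 0.13285 Ca and 0.13285 O.
25.56 wt% Al2O3 ÷ 101.961 g/mol = 0.25068 mol, giving 0.50136 Al and 0.75204 O.
58.84 wt% SiO2 ÷ 60.083 g/mol = 0.97931 mol, giving 0.97931 Si and 1.95862 O.
Oxygen sums to 2.96210; scaling by 8/2.96210 = 2.70079 puts the formula on 8 O.
Al: 0.50136 × 2.70079 = 1.354 atoms per formula unit.

1.354 Al apfu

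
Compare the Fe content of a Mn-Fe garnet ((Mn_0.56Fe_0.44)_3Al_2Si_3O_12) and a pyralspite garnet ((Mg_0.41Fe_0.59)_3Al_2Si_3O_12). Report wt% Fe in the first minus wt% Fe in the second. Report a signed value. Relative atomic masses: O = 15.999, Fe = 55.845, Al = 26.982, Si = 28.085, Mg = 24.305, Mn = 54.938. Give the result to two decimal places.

-6.68 percentage points

Fe in (Mn_0.56Fe_0.44)_3Al_2Si_3O_12: molar mass 496.218 g/mol; 1.32×55.845 = 73.715 g → 14.86 wt%.
Fe in (Mg_0.41Fe_0.59)_3Al_2Si_3O_12: molar mass 458.948 g/mol; 1.77×55.845 = 98.846 g → 21.54 wt%.
Difference = 14.86 − 21.54 = -6.68 percentage points.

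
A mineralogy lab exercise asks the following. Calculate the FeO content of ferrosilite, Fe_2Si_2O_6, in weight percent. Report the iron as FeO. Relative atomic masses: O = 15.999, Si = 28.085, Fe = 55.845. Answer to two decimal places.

54.46 wt%

M(Fe_2Si_2O_6) = 263.854 g/mol; M(FeO) = 71.844 g/mol.
Moles FeO per formula unit = 2 Fe ÷ 1 = 2.0000.
FeO fraction = (2.0000 × 71.844) / 263.854 = 143.688/263.854 = 0.5446.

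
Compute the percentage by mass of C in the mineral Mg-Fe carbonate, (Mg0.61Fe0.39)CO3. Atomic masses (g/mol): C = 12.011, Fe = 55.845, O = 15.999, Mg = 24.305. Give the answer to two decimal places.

Formula mass = 0.61*24.305 + 0.39*55.845 + 1*12.011 + 3*15.999 = 96.614 g/mol, of which 12.011 g is C.
So C makes up 12.011/96.614 = 0.1243 of the mass, i.e. 12.43%.

12.43 wt%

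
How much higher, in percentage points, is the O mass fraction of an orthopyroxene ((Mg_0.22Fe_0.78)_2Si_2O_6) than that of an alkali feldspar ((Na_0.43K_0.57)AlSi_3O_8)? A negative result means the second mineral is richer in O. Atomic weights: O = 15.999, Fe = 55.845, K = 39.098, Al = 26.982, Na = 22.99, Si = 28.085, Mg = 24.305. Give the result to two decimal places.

First mineral: 95.994 g O in 249.976 g formula = 38.40 wt% O.
Second mineral: 127.992 g O in 271.401 g formula = 47.16 wt% O.
38.40% − 47.16% gives a difference of -8.76 percentage points.

-8.76 percentage points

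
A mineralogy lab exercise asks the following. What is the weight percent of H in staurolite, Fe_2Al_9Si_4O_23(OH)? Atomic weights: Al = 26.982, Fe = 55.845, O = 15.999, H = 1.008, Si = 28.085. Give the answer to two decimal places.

M(Fe_2Al_9Si_4O_23(OH)) = 851.852 g/mol.
H contributes 1 × 1.008 = 1.008 g per mole.
1.008/851.852 = 0.0012 → 0.12%.

0.12 weight percent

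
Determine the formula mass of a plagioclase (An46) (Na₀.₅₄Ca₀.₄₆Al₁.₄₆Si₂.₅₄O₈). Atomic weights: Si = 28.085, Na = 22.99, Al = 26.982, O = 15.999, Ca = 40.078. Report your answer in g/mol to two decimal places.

The formula mass is the sum 0.54·22.99 + 0.46·40.078 + 1.46·26.982 + 2.54·28.085 + 8·15.999.

269.57 g/mol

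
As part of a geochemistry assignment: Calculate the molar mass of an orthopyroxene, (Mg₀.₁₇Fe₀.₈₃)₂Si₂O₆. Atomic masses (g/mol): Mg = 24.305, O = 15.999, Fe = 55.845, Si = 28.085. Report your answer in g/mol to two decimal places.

253.13 g/mol

The formula mass is the sum 0.34×24.305 + 1.66×55.845 + 2×28.085 + 6×15.999.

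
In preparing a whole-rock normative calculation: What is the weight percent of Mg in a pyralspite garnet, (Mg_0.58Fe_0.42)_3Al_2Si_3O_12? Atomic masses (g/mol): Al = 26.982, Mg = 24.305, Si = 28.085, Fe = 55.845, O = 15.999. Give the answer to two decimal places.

9.55 weight percent

Molar mass of (Mg_0.58Fe_0.42)_3Al_2Si_3O_12: 1.74×24.305 + 1.26×55.845 + 2×26.982 + 3×28.085 + 12×15.999 = 442.862 g/mol.
Mass of Mg per formula unit: 1.74 × 24.305 = 42.291 g.
Weight fraction Mg = 42.291 / 442.862 = 0.0955.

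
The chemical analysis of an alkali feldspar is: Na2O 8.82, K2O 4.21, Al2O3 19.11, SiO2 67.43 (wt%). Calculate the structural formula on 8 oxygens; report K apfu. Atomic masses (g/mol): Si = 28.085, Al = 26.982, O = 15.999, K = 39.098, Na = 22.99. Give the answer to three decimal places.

Na2O (M=61.979): mol = 0.14231; Na = 0.28462, O = 0.14231.
K2O (M=94.195): mol = 0.04469; K = 0.08938, O = 0.04469.
Al2O3 (M=101.961): mol = 0.18742; Al = 0.37484, O = 0.56226.
SiO2 (M=60.083): mol = 1.12228; Si = 1.12228, O = 2.24456.
ΣO = 2.99382; factor = 8/ΣO = 2.67217.
K apfu = 0.08938 × 2.67217 = 0.239.

0.239 K apfu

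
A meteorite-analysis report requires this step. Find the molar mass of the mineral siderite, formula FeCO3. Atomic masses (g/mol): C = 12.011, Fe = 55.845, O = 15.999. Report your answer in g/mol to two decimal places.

M = 1(55.845) + 1(12.011) + 3(15.999)

115.85 g/mol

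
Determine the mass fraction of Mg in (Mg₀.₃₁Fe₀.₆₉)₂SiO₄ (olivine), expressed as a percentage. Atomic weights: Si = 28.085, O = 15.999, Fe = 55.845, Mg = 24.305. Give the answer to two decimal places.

8.18 mass %

Molar mass of (Mg₀.₃₁Fe₀.₆₉)₂SiO₄: 0.62·24.305 + 1.38·55.845 + 1·28.085 + 4·15.999 = 184.216 g/mol.
Mass of Mg per formula unit: 0.62 × 24.305 = 15.069 g.
Weight fraction Mg = 15.069 / 184.216 = 0.0818.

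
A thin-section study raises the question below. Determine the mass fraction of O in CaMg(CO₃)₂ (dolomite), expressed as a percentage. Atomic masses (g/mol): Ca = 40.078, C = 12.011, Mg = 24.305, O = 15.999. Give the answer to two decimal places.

Molar mass of CaMg(CO₃)₂: 1·40.078 + 1·24.305 + 2·12.011 + 6·15.999 = 184.399 g/mol.
Mass of O per formula unit: 6 × 15.999 = 95.994 g.
Weight fraction O = 95.994 / 184.399 = 0.5206.

52.06 wt%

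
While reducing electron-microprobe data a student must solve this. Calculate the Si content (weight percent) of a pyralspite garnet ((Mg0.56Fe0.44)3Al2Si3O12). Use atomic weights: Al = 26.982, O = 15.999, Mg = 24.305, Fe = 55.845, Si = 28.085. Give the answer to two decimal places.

18.94 weight percent

Molar mass of (Mg0.56Fe0.44)3Al2Si3O12: 1.68·24.305 + 1.32·55.845 + 2·26.982 + 3·28.085 + 12·15.999 = 444.755 g/mol.
Mass of Si per formula unit: 3 × 28.085 = 84.255 g.
Weight fraction Si = 84.255 / 444.755 = 0.1894.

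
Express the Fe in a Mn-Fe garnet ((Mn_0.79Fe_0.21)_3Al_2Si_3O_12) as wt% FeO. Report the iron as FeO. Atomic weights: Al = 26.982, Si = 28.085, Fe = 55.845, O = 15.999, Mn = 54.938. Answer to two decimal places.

Molar mass of (Mn_0.79Fe_0.21)_3Al_2Si_3O_12 = 2.37*54.938 + 0.63*55.845 + 2*26.982 + 3*28.085 + 12*15.999 = 495.592 g/mol.
Each formula unit contains 0.63 Fe, equivalent to 0.63/1 = 0.6300 mol FeO.
M(FeO) = 1×55.845 + 1×15.999 = 71.844 g/mol.
Mass of FeO per formula unit = 0.6300 × 71.844 = 45.262 g.
FeO wt% = 45.262 / 495.592 × 100 = 9.13%.

9.13 wt%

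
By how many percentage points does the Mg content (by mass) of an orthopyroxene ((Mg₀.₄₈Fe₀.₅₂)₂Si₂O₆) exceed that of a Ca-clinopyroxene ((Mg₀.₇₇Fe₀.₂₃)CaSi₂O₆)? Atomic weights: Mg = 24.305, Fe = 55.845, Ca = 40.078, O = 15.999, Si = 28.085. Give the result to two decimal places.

1.63 percentage points

First mineral: 23.333 g Mg in 233.576 g formula = 9.99 wt% Mg.
Second mineral: 18.715 g Mg in 223.801 g formula = 8.36 wt% Mg.
9.99% − 8.36% gives a difference of 1.63 percentage points.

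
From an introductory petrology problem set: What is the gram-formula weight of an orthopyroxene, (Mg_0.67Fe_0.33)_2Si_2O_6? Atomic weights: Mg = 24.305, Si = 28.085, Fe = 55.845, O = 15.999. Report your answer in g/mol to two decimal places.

221.59 g/mol

M = 1.34(24.305) + 0.66(55.845) + 2(28.085) + 6(15.999)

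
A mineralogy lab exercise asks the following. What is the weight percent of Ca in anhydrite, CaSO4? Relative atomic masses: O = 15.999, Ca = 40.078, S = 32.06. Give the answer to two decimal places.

29.44 weight percent

M(CaSO4) = 136.134 g/mol.
Ca contributes 1 × 40.078 = 40.078 g per mole.
40.078/136.134 = 0.2944 → 29.44%.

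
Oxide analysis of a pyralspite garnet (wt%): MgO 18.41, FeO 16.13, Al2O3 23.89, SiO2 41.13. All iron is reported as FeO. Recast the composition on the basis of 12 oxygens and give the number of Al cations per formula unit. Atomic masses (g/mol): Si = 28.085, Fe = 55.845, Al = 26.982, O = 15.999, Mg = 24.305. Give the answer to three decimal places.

2.042 Al apfu

MgO: 18.41/40.304 = 0.45678 mol → 0.45678 mol Mg, 0.45678 mol O.
FeO: 16.13/71.844 = 0.22451 mol → 0.22451 mol Fe, 0.22451 mol O.
Al2O3: 23.89/101.961 = 0.23431 mol → 0.46862 mol Al, 0.70293 mol O.
SiO2: 41.13/60.083 = 0.68455 mol → 0.68455 mol Si, 1.36910 mol O.
Total oxygen = 2.75332 mol. Normalization factor = 12/2.75332 = 4.35837.
Al per 12 O = 0.46862 × 4.35837 = 2.042.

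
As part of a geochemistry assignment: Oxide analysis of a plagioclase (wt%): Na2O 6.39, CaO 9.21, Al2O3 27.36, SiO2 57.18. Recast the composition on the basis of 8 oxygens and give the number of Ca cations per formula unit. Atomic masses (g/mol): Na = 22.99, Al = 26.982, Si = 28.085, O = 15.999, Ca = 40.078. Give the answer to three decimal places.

0.442 Ca apfu

Na2O (M=61.979): mol = 0.10310; Na = 0.20620, O = 0.10310.
CaO (M=56.077): mol = 0.16424; Ca = 0.16424, O = 0.16424.
Al2O3 (M=101.961): mol = 0.26834; Al = 0.53668, O = 0.80502.
SiO2 (M=60.083): mol = 0.95168; Si = 0.95168, O = 1.90336.
ΣO = 2.97572; factor = 8/ΣO = 2.68842.
Ca apfu = 0.16424 × 2.68842 = 0.442.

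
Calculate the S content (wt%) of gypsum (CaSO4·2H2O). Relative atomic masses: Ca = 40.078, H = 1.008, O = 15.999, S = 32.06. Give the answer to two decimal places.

Formula mass = 1·40.078 + 1·32.06 + 6·15.999 + 4·1.008 = 172.164 g/mol, of which 32.060 g is S.
So S makes up 32.060/172.164 = 0.1862 of the mass, i.e. 18.62%.

18.62 wt%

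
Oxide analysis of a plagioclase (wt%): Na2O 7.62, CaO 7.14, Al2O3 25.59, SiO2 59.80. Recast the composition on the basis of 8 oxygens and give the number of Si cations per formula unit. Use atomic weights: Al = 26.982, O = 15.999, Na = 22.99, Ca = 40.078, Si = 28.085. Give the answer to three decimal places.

7.62 wt% Na2O ÷ 61.979 g/mol = 0.12294 mol, giving 0.24588 Na and 0.12294 O.
7.14 wt% CaO ÷ 56.077 g/mol = 0.12732 mol, giving 0.12732 Ca and 0.12732 O.
25.59 wt% Al2O3 ÷ 101.961 g/mol = 0.25098 mol, giving 0.50196 Al and 0.75294 O.
59.80 wt% SiO2 ÷ 60.083 g/mol = 0.99529 mol, giving 0.99529 Si and 1.99058 O.
Oxygen sums to 2.99378; scaling by 8/2.99378 = 2.67221 puts the formula on 8 O.
Si: 0.99529 × 2.67221 = 2.660 atoms per formula unit.

2.660 Si apfu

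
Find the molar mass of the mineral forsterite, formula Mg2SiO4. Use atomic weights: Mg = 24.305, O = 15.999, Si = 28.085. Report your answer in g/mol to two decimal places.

The formula mass is the sum 2(24.305) + 1(28.085) + 4(15.999).

140.69 g/mol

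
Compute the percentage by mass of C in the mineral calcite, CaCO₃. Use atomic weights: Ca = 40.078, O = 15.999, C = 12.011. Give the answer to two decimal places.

12.00 mass %

M(CaCO₃) = 100.086 g/mol.
C contributes 1 × 12.011 = 12.011 g per mole.
12.011/100.086 = 0.1200 → 12.00%.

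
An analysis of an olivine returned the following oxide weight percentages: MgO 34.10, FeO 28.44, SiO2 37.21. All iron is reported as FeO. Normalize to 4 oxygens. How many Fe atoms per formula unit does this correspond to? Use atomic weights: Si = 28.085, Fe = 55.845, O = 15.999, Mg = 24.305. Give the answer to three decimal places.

0.638 Fe apfu

34.10 wt% MgO ÷ 40.304 g/mol = 0.84607 mol, giving 0.84607 Mg and 0.84607 O.
28.44 wt% FeO ÷ 71.844 g/mol = 0.39586 mol, giving 0.39586 Fe and 0.39586 O.
37.21 wt% SiO2 ÷ 60.083 g/mol = 0.61931 mol, giving 0.61931 Si and 1.23862 O.
Oxygen sums to 2.48055; scaling by 4/2.48055 = 1.61255 puts the formula on 4 O.
Fe: 0.39586 × 1.61255 = 0.638 atoms per formula unit.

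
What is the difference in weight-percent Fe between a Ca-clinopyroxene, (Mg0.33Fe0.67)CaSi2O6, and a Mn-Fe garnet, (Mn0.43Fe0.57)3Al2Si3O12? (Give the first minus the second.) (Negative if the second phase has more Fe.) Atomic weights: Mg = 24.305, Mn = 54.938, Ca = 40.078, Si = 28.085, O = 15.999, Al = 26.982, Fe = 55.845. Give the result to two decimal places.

-3.49 percentage points

M((Mg0.33Fe0.67)CaSi2O6) = 237.679 g/mol, so wt% Fe = 37.416/237.679 × 100 = 15.74%.
M((Mn0.43Fe0.57)3Al2Si3O12) = 496.572 g/mol, so wt% Fe = 95.495/496.572 × 100 = 19.23%.
15.74 − 19.23 = -3.49 pp.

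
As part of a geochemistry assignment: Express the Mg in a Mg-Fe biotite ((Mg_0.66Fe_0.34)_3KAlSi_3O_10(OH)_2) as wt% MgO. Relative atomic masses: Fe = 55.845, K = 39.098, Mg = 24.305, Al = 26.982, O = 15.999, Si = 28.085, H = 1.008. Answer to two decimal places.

17.76 wt%

Formula mass = 449.425 g/mol.
1.98 Mg → 1.9800 mol MgO per formula unit; M(MgO) = 40.304, so MgO mass = 79.802 g.
79.802/449.425 × 100 = 17.76 wt%.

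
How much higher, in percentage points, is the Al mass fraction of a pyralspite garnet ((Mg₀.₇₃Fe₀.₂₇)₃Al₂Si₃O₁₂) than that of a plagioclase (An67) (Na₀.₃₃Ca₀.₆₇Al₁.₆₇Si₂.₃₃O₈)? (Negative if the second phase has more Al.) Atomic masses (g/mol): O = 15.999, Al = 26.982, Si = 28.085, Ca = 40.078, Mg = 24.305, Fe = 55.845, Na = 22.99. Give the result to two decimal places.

M((Mg₀.₇₃Fe₀.₂₇)₃Al₂Si₃O₁₂) = 428.669 g/mol, so wt% Al = 53.964/428.669 × 100 = 12.59%.
M(Na₀.₃₃Ca₀.₆₇Al₁.₆₇Si₂.₃₃O₈) = 272.929 g/mol, so wt% Al = 45.060/272.929 × 100 = 16.51%.
12.59 − 16.51 = -3.92 pp.

-3.92 percentage points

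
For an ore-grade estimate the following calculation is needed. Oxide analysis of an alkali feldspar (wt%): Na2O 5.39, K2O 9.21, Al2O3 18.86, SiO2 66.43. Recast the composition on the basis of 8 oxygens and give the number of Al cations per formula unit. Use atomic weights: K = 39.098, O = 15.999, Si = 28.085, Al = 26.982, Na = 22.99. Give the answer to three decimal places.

Na2O: 5.39/61.979 = 0.08696 mol → 0.17392 mol Na, 0.08696 mol O.
K2O: 9.21/94.195 = 0.09778 mol → 0.19556 mol K, 0.09778 mol O.
Al2O3: 18.86/101.961 = 0.18497 mol → 0.36994 mol Al, 0.55491 mol O.
SiO2: 66.43/60.083 = 1.10564 mol → 1.10564 mol Si, 2.21128 mol O.
Total oxygen = 2.95093 mol. Normalization factor = 8/2.95093 = 2.71101.
Al per 8 O = 0.36994 × 2.71101 = 1.003.

1.003 Al apfu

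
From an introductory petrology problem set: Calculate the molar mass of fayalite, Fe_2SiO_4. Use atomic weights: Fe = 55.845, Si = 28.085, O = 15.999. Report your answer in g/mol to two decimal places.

203.77 g/mol

M = 2(55.845) + 1(28.085) + 4(15.999)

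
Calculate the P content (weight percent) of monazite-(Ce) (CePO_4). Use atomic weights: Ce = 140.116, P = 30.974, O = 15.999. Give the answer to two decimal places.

13.18 weight percent

M(CePO_4) = 235.086 g/mol.
P contributes 1 × 30.974 = 30.974 g per mole.
30.974/235.086 = 0.1318 → 13.18%.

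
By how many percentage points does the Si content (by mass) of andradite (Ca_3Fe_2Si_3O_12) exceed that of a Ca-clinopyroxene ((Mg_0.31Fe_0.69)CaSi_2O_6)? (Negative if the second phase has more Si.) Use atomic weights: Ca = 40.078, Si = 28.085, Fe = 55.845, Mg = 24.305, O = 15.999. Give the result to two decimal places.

First mineral: 84.255 g Si in 508.167 g formula = 16.58 wt% Si.
Second mineral: 56.170 g Si in 238.310 g formula = 23.57 wt% Si.
16.58% − 23.57% gives a difference of -6.99 percentage points.

-6.99 percentage points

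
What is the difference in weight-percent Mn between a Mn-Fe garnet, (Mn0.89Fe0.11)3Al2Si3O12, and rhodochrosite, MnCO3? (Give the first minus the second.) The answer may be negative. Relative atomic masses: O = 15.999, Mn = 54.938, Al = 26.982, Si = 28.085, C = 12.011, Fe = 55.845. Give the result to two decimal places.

-18.18 percentage points

First mineral: 146.684 g Mn in 495.320 g formula = 29.61 wt% Mn.
Second mineral: 54.938 g Mn in 114.946 g formula = 47.79 wt% Mn.
29.61% − 47.79% gives a difference of -18.18 percentage points.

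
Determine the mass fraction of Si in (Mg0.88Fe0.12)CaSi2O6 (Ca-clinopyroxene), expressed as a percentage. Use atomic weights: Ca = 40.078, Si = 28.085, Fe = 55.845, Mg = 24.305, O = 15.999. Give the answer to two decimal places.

25.49 mass %

Formula mass = 0.88·24.305 + 0.12·55.845 + 1·40.078 + 2·28.085 + 6·15.999 = 220.332 g/mol, of which 56.170 g is Si.
So Si makes up 56.170/220.332 = 0.2549 of the mass, i.e. 25.49%.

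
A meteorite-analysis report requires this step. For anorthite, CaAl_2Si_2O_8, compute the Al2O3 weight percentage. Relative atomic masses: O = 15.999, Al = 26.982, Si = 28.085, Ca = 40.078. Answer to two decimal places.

36.65 wt%

M(CaAl_2Si_2O_8) = 278.204 g/mol; M(Al2O3) = 101.961 g/mol.
Moles Al2O3 per formula unit = 2 Al ÷ 2 = 1.0000.
Al2O3 fraction = (1.0000 × 101.961) / 278.204 = 101.961/278.204 = 0.3665.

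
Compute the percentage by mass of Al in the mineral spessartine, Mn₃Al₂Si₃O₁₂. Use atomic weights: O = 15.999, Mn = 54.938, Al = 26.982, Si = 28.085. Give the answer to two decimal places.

10.90 wt%

Formula mass = 3*54.938 + 2*26.982 + 3*28.085 + 12*15.999 = 495.021 g/mol, of which 53.964 g is Al.
So Al makes up 53.964/495.021 = 0.1090 of the mass, i.e. 10.90%.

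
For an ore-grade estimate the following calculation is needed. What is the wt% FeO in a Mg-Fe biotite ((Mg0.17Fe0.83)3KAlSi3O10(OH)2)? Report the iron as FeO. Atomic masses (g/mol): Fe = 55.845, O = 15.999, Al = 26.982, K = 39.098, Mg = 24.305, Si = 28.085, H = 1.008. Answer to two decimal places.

Molar mass of (Mg0.17Fe0.83)3KAlSi3O10(OH)2 = 0.51*24.305 + 2.49*55.845 + 1*39.098 + 1*26.982 + 3*28.085 + 12*15.999 + 2*1.008 = 495.789 g/mol.
Each formula unit contains 2.49 Fe, equivalent to 2.49/1 = 2.4900 mol FeO.
M(FeO) = 1×55.845 + 1×15.999 = 71.844 g/mol.
Mass of FeO per formula unit = 2.4900 × 71.844 = 178.892 g.
FeO wt% = 178.892 / 495.789 × 100 = 36.08%.

36.08 wt%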